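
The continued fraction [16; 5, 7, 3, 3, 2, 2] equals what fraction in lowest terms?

34025/2101

Fold from the inside: start with 2/1.
  2 + 1/2 = 5/2
  3 + 2/5 = 17/5
  3 + 5/17 = 56/17
  7 + 17/56 = 409/56
  5 + 56/409 = 2101/409
  16 + 409/2101 = 34025/2101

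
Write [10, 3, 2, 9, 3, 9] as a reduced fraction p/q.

19660/1911

Using pₖ = aₖpₖ₋₁ + pₖ₋₂ and qₖ = aₖqₖ₋₁ + qₖ₋₂:
  k=0: a=10, p=10, q=1
  k=1: a=3, p=31, q=3
  k=2: a=2, p=72, q=7
  k=3: a=9, p=679, q=66
  k=4: a=3, p=2109, q=205
  k=5: a=9, p=19660, q=1911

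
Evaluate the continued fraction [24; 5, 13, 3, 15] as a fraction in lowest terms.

75277/3111

Using pₖ = aₖpₖ₋₁ + pₖ₋₂ and qₖ = aₖqₖ₋₁ + qₖ₋₂:
  k=0: a=24, p=24, q=1
  k=1: a=5, p=121, q=5
  k=2: a=13, p=1597, q=66
  k=3: a=3, p=4912, q=203
  k=4: a=15, p=75277, q=3111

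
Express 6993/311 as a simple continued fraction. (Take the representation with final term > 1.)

6993 = 22*311 + 151
311 = 2*151 + 9
151 = 16*9 + 7
9 = 1*7 + 2
7 = 3*2 + 1
2 = 2*1 + 0  (stop)
So 6993/311 = [22; 2, 16, 1, 3, 2].

[22; 2, 16, 1, 3, 2]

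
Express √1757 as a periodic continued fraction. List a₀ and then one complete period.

[41; 1, 10, 1, 82]

a₀ = ⌊√1757⌋ = 41.
With m₀=0, d₀=1 and mₖ₊₁ = dₖaₖ − mₖ, dₖ₊₁ = (n − mₖ₊₁²)/dₖ, aₖ₊₁ = ⌊(a₀+mₖ₊₁)/dₖ₊₁⌋:
  k=1: m=41, d=76, a=1
  k=2: m=35, d=7, a=10
  k=3: m=35, d=76, a=1
  k=4: m=41, d=1, a=82
d=1 and a=2a₀=82 at k=4, so the next step gives (m, d) = (41, 76) again — its k=1 value — and the period has length 4.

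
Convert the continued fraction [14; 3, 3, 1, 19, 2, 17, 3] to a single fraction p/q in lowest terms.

403111/28175

Using pₖ = aₖpₖ₋₁ + pₖ₋₂ and qₖ = aₖqₖ₋₁ + qₖ₋₂:
  k=0: a=14, p=14, q=1
  k=1: a=3, p=43, q=3
  k=2: a=3, p=143, q=10
  k=3: a=1, p=186, q=13
  k=4: a=19, p=3677, q=257
  k=5: a=2, p=7540, q=527
  k=6: a=17, p=131857, q=9216
  k=7: a=3, p=403111, q=28175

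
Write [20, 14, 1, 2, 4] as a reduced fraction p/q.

Fold from the inside: start with 4/1.
  2 + 1/4 = 9/4
  1 + 4/9 = 13/9
  14 + 9/13 = 191/13
  20 + 13/191 = 3833/191

3833/191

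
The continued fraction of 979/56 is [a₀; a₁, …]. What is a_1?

2

979 = 17·56 + 27   →  a_0 = 17
56 = 2·27 + 2   →  a_1 = 2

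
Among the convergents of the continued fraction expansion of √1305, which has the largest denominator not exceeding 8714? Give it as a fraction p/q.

167041/4624

√1305 = [36; 8, 72, …] (period length 2).
Convergents:
  p_0/q_0 = 36/1
  p_1/q_1 = 289/8
  p_2/q_2 = 20844/577
  p_3/q_3 = 167041/4624
  p_4/q_4 = 12047796/333505
q_3 = 4624 ≤ 8714 < 333505 = q_4, so the answer is 167041/4624.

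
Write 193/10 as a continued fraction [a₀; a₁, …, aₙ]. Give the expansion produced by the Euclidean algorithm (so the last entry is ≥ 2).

193 = 19*10 + 3
10 = 3*3 + 1
3 = 3*1 + 0  (stop)
So 193/10 = [19; 3, 3].

[19; 3, 3]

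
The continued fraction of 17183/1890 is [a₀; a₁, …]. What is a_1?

10

17183 = 9·1890 + 173   →  a_0 = 9
1890 = 10·173 + 160   →  a_1 = 10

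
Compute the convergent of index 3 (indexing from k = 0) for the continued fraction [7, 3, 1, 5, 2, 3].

167/23

Using pₖ = aₖpₖ₋₁ + pₖ₋₂, qₖ = aₖqₖ₋₁ + qₖ₋₂ (with p₋₁=1, p₋₂=0, q₋₁=0, q₋₂=1):
  k=0: a=7, p=7, q=1
  k=1: a=3, p=22, q=3
  k=2: a=1, p=29, q=4
  k=3: a=5, p=167, q=23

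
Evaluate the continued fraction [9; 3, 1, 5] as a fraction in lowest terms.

Fold from the inside: start with 5/1.
  1 + 1/5 = 6/5
  3 + 5/6 = 23/6
  9 + 6/23 = 213/23

213/23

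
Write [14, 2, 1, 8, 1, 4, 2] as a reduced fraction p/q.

Using pₖ = aₖpₖ₋₁ + pₖ₋₂ and qₖ = aₖqₖ₋₁ + qₖ₋₂:
  k=0: a=14, p=14, q=1
  k=1: a=2, p=29, q=2
  k=2: a=1, p=43, q=3
  k=3: a=8, p=373, q=26
  k=4: a=1, p=416, q=29
  k=5: a=4, p=2037, q=142
  k=6: a=2, p=4490, q=313

4490/313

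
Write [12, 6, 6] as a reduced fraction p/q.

Using pₖ = aₖpₖ₋₁ + pₖ₋₂ and qₖ = aₖqₖ₋₁ + qₖ₋₂:
  k=0: a=12, p=12, q=1
  k=1: a=6, p=73, q=6
  k=2: a=6, p=450, q=37

450/37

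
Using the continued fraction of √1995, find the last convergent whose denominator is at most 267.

11881/266

√1995 = [44; 1, 1, 1, 88, …] (period length 4).
Convergents:
  p_0/q_0 = 44/1
  p_1/q_1 = 45/1
  p_2/q_2 = 89/2
  p_3/q_3 = 134/3
  p_4/q_4 = 11881/266
  p_5/q_5 = 12015/269
q_4 = 266 ≤ 267 < 269 = q_5, so the answer is 11881/266.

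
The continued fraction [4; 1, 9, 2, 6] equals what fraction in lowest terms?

Fold from the inside: start with 6/1.
  2 + 1/6 = 13/6
  9 + 6/13 = 123/13
  1 + 13/123 = 136/123
  4 + 123/136 = 667/136

667/136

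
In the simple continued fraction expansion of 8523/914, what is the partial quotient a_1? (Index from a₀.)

8523 = 9·914 + 297   →  a_0 = 9
914 = 3·297 + 23   →  a_1 = 3

3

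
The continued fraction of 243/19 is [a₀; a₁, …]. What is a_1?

243 = 12·19 + 15   →  a_0 = 12
19 = 1·15 + 4   →  a_1 = 1

1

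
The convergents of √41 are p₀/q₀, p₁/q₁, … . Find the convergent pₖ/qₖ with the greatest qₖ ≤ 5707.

25414/3969

√41 = [6; 2, 2, 12, …] (period length 3).
Convergents:
  p_0/q_0 = 6/1
  p_1/q_1 = 13/2
  p_2/q_2 = 32/5
  p_3/q_3 = 397/62
  p_4/q_4 = 826/129
  p_5/q_5 = 2049/320
  p_6/q_6 = 25414/3969
  p_7/q_7 = 52877/8258
q_6 = 3969 ≤ 5707 < 8258 = q_7, so the answer is 25414/3969.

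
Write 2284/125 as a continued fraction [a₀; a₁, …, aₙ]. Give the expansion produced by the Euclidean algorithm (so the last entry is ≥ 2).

[18; 3, 1, 2, 11]

2284 = 18*125 + 34
125 = 3*34 + 23
34 = 1*23 + 11
23 = 2*11 + 1
11 = 11*1 + 0  (stop)
So 2284/125 = [18; 3, 1, 2, 11].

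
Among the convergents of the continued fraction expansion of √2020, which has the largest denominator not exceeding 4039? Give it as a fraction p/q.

√2020 = [44; 1, 16, 1, 88, …] (period length 4).
Convergents:
  p_0/q_0 = 44/1
  p_1/q_1 = 45/1
  p_2/q_2 = 764/17
  p_3/q_3 = 809/18
  p_4/q_4 = 71956/1601
  p_5/q_5 = 72765/1619
  p_6/q_6 = 1236196/27505
q_5 = 1619 ≤ 4039 < 27505 = q_6, so the answer is 72765/1619.

72765/1619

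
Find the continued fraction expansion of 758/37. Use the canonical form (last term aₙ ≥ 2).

758 = 20·37 + 18
37 = 2·18 + 1
18 = 18·1 + 0  (stop)
So 758/37 = [20; 2, 18].

[20; 2, 18]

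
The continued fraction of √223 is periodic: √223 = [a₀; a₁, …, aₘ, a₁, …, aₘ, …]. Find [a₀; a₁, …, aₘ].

a₀ = ⌊√223⌋ = 14.
With m₀=0, d₀=1 and mₖ₊₁ = dₖaₖ − mₖ, dₖ₊₁ = (n − mₖ₊₁²)/dₖ, aₖ₊₁ = ⌊(a₀+mₖ₊₁)/dₖ₊₁⌋:
  k=1: m=14, d=27, a=1
  k=2: m=13, d=2, a=13
  k=3: m=13, d=27, a=1
  k=4: m=14, d=1, a=28
d=1 and a=2a₀=28 at k=4, so the next step gives (m, d) = (14, 27) again — its k=1 value — and the period has length 4.

[14; 1, 13, 1, 28]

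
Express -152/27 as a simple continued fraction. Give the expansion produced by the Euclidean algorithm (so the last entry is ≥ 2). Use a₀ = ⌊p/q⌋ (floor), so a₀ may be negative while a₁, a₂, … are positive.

-152 = -6·27 + 10
27 = 2·10 + 7
10 = 1·7 + 3
7 = 2·3 + 1
3 = 3·1 + 0  (stop)
So -152/27 = [-6; 2, 1, 2, 3].

[-6; 2, 1, 2, 3]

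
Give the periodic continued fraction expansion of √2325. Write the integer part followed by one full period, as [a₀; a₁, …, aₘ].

a₀ = ⌊√2325⌋ = 48.
With m₀=0, d₀=1 and mₖ₊₁ = dₖaₖ − mₖ, dₖ₊₁ = (n − mₖ₊₁²)/dₖ, aₖ₊₁ = ⌊(a₀+mₖ₊₁)/dₖ₊₁⌋:
  k=1: m=48, d=21, a=4
  k=2: m=36, d=49, a=1
  k=3: m=13, d=44, a=1
  k=4: m=31, d=31, a=2
  k=5: m=31, d=44, a=1
  k=6: m=13, d=49, a=1
  k=7: m=36, d=21, a=4
  k=8: m=48, d=1, a=96
d=1 and a=2a₀=96 at k=8, so the next step gives (m, d) = (48, 21) again — its k=1 value — and the period has length 8.

[48; 4, 1, 1, 2, 1, 1, 4, 96]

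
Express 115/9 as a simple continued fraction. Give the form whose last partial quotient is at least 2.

[12; 1, 3, 2]

115 = 12×9 + 7
9 = 1×7 + 2
7 = 3×2 + 1
2 = 2×1 + 0  (stop)
So 115/9 = [12; 1, 3, 2].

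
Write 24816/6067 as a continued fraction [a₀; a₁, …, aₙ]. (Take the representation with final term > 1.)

24816 = 4·6067 + 548
6067 = 11·548 + 39
548 = 14·39 + 2
39 = 19·2 + 1
2 = 2·1 + 0  (stop)
So 24816/6067 = [4; 11, 14, 19, 2].

[4; 11, 14, 19, 2]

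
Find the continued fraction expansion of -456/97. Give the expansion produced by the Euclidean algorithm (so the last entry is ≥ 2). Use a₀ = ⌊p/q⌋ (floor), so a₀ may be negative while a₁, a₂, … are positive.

[-5; 3, 2, 1, 9]

-456 = -5×97 + 29
97 = 3×29 + 10
29 = 2×10 + 9
10 = 1×9 + 1
9 = 9×1 + 0  (stop)
So -456/97 = [-5; 3, 2, 1, 9].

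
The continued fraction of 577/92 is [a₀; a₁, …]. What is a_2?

1

577 = 6·92 + 25   →  a_0 = 6
92 = 3·25 + 17   →  a_1 = 3
25 = 1·17 + 8   →  a_2 = 1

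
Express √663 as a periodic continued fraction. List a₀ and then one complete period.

a₀ = ⌊√663⌋ = 25.
With m₀=0, d₀=1 and mₖ₊₁ = dₖaₖ − mₖ, dₖ₊₁ = (n − mₖ₊₁²)/dₖ, aₖ₊₁ = ⌊(a₀+mₖ₊₁)/dₖ₊₁⌋:
  k=1: m=25, d=38, a=1
  k=2: m=13, d=13, a=2
  k=3: m=13, d=38, a=1
  k=4: m=25, d=1, a=50
d=1 and a=2a₀=50 at k=4, so the next step gives (m, d) = (25, 38) again — its k=1 value — and the period has length 4.

[25; 1, 2, 1, 50]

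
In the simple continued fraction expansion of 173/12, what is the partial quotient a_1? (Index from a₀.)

173 = 14·12 + 5   →  a_0 = 14
12 = 2·5 + 2   →  a_1 = 2

2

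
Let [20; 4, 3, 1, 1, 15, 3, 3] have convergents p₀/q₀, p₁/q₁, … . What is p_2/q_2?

Using pₖ = aₖpₖ₋₁ + pₖ₋₂, qₖ = aₖqₖ₋₁ + qₖ₋₂ (with p₋₁=1, p₋₂=0, q₋₁=0, q₋₂=1):
  k=0: a=20, p=20, q=1
  k=1: a=4, p=81, q=4
  k=2: a=3, p=263, q=13

263/13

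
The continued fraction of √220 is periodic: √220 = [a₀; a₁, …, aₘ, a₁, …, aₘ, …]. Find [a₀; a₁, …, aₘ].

a₀ = ⌊√220⌋ = 14.
With m₀=0, d₀=1 and mₖ₊₁ = dₖaₖ − mₖ, dₖ₊₁ = (n − mₖ₊₁²)/dₖ, aₖ₊₁ = ⌊(a₀+mₖ₊₁)/dₖ₊₁⌋:
  k=1: m=14, d=24, a=1
  k=2: m=10, d=5, a=4
  k=3: m=10, d=24, a=1
  k=4: m=14, d=1, a=28
d=1 and a=2a₀=28 at k=4, so the next step gives (m, d) = (14, 24) again — its k=1 value — and the period has length 4.

[14; 1, 4, 1, 28]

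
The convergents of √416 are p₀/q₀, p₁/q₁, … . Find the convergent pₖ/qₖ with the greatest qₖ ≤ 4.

√416 = [20; 2, 1, 1, 9, 1, 1, 2, 40, …] (period length 8).
Convergents:
  p_0/q_0 = 20/1
  p_1/q_1 = 41/2
  p_2/q_2 = 61/3
  p_3/q_3 = 102/5
q_2 = 3 ≤ 4 < 5 = q_3, so the answer is 61/3.

61/3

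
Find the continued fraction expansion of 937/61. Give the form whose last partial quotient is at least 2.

937 = 15×61 + 22
61 = 2×22 + 17
22 = 1×17 + 5
17 = 3×5 + 2
5 = 2×2 + 1
2 = 2×1 + 0  (stop)
So 937/61 = [15; 2, 1, 3, 2, 2].

[15; 2, 1, 3, 2, 2]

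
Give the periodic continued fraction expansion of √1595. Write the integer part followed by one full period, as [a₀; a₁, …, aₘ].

a₀ = ⌊√1595⌋ = 39.
With m₀=0, d₀=1 and mₖ₊₁ = dₖaₖ − mₖ, dₖ₊₁ = (n − mₖ₊₁²)/dₖ, aₖ₊₁ = ⌊(a₀+mₖ₊₁)/dₖ₊₁⌋:
  k=1: m=39, d=74, a=1
  k=2: m=35, d=5, a=14
  k=3: m=35, d=74, a=1
  k=4: m=39, d=1, a=78
d=1 and a=2a₀=78 at k=4, so the next step gives (m, d) = (39, 74) again — its k=1 value — and the period has length 4.

[39; 1, 14, 1, 78]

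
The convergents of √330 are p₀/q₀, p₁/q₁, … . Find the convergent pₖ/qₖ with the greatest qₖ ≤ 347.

√330 = [18; 6, 36, …] (period length 2).
Convergents:
  p_0/q_0 = 18/1
  p_1/q_1 = 109/6
  p_2/q_2 = 3942/217
  p_3/q_3 = 23761/1308
q_2 = 217 ≤ 347 < 1308 = q_3, so the answer is 3942/217.

3942/217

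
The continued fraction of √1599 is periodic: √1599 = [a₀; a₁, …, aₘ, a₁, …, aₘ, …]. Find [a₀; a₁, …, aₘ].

[39; 1, 78]

a₀ = ⌊√1599⌋ = 39.
With m₀=0, d₀=1 and mₖ₊₁ = dₖaₖ − mₖ, dₖ₊₁ = (n − mₖ₊₁²)/dₖ, aₖ₊₁ = ⌊(a₀+mₖ₊₁)/dₖ₊₁⌋:
  k=1: m=39, d=78, a=1
  k=2: m=39, d=1, a=78
d=1 and a=2a₀=78 at k=2, so the next step gives (m, d) = (39, 78) again — its k=1 value — and the period has length 2.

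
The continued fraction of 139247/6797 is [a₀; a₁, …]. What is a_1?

139247 = 20·6797 + 3307   →  a_0 = 20
6797 = 2·3307 + 183   →  a_1 = 2

2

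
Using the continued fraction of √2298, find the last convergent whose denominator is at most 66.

767/16

√2298 = [47; 1, 14, 1, 94, …] (period length 4).
Convergents:
  p_0/q_0 = 47/1
  p_1/q_1 = 48/1
  p_2/q_2 = 719/15
  p_3/q_3 = 767/16
  p_4/q_4 = 72817/1519
q_3 = 16 ≤ 66 < 1519 = q_4, so the answer is 767/16.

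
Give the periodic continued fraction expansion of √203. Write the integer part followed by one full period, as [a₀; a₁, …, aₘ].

a₀ = ⌊√203⌋ = 14.
With m₀=0, d₀=1 and mₖ₊₁ = dₖaₖ − mₖ, dₖ₊₁ = (n − mₖ₊₁²)/dₖ, aₖ₊₁ = ⌊(a₀+mₖ₊₁)/dₖ₊₁⌋:
  k=1: m=14, d=7, a=4
  k=2: m=14, d=1, a=28
d=1 and a=2a₀=28 at k=2, so the next step gives (m, d) = (14, 7) again — its k=1 value — and the period has length 2.

[14; 4, 28]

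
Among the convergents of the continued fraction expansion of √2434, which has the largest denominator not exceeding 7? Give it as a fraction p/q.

148/3

√2434 = [49; 2, 1, 48, 1, 2, 98, …] (period length 6).
Convergents:
  p_0/q_0 = 49/1
  p_1/q_1 = 99/2
  p_2/q_2 = 148/3
  p_3/q_3 = 7203/146
q_2 = 3 ≤ 7 < 146 = q_3, so the answer is 148/3.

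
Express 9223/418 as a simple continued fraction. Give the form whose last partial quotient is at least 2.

[22; 15, 2, 13]

9223 = 22×418 + 27
418 = 15×27 + 13
27 = 2×13 + 1
13 = 13×1 + 0  (stop)
So 9223/418 = [22; 15, 2, 13].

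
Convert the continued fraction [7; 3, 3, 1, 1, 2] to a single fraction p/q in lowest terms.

Using pₖ = aₖpₖ₋₁ + pₖ₋₂ and qₖ = aₖqₖ₋₁ + qₖ₋₂:
  k=0: a=7, p=7, q=1
  k=1: a=3, p=22, q=3
  k=2: a=3, p=73, q=10
  k=3: a=1, p=95, q=13
  k=4: a=1, p=168, q=23
  k=5: a=2, p=431, q=59

431/59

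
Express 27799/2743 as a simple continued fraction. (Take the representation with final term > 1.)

[10; 7, 2, 3, 3, 1, 3, 3]

27799 = 10*2743 + 369
2743 = 7*369 + 160
369 = 2*160 + 49
160 = 3*49 + 13
49 = 3*13 + 10
13 = 1*10 + 3
10 = 3*3 + 1
3 = 3*1 + 0  (stop)
So 27799/2743 = [10; 7, 2, 3, 3, 1, 3, 3].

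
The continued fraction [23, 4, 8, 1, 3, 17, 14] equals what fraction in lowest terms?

Using pₖ = aₖpₖ₋₁ + pₖ₋₂ and qₖ = aₖqₖ₋₁ + qₖ₋₂:
  k=0: a=23, p=23, q=1
  k=1: a=4, p=93, q=4
  k=2: a=8, p=767, q=33
  k=3: a=1, p=860, q=37
  k=4: a=3, p=3347, q=144
  k=5: a=17, p=57759, q=2485
  k=6: a=14, p=811973, q=34934

811973/34934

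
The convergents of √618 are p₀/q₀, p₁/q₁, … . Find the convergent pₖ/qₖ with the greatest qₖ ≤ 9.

√618 = [24; 1, 6, 8, 6, 1, 48, …] (period length 6).
Convergents:
  p_0/q_0 = 24/1
  p_1/q_1 = 25/1
  p_2/q_2 = 174/7
  p_3/q_3 = 1417/57
q_2 = 7 ≤ 9 < 57 = q_3, so the answer is 174/7.

174/7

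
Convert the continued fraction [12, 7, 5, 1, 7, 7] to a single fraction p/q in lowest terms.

Using pₖ = aₖpₖ₋₁ + pₖ₋₂ and qₖ = aₖqₖ₋₁ + qₖ₋₂:
  k=0: a=12, p=12, q=1
  k=1: a=7, p=85, q=7
  k=2: a=5, p=437, q=36
  k=3: a=1, p=522, q=43
  k=4: a=7, p=4091, q=337
  k=5: a=7, p=29159, q=2402

29159/2402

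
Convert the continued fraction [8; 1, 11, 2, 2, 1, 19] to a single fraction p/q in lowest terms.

15297/1715

Using pₖ = aₖpₖ₋₁ + pₖ₋₂ and qₖ = aₖqₖ₋₁ + qₖ₋₂:
  k=0: a=8, p=8, q=1
  k=1: a=1, p=9, q=1
  k=2: a=11, p=107, q=12
  k=3: a=2, p=223, q=25
  k=4: a=2, p=553, q=62
  k=5: a=1, p=776, q=87
  k=6: a=19, p=15297, q=1715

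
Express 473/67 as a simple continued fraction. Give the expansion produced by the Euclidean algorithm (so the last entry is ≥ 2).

[7; 16, 1, 3]

473 = 7×67 + 4
67 = 16×4 + 3
4 = 1×3 + 1
3 = 3×1 + 0  (stop)
So 473/67 = [7; 16, 1, 3].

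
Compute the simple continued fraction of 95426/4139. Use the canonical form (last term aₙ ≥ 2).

[23; 18, 13, 2, 8]

95426 = 23*4139 + 229
4139 = 18*229 + 17
229 = 13*17 + 8
17 = 2*8 + 1
8 = 8*1 + 0  (stop)
So 95426/4139 = [23; 18, 13, 2, 8].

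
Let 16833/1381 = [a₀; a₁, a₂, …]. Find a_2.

16833 = 12·1381 + 261   →  a_0 = 12
1381 = 5·261 + 76   →  a_1 = 5
261 = 3·76 + 33   →  a_2 = 3

3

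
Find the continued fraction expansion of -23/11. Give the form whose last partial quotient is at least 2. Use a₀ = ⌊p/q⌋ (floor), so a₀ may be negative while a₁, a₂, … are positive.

[-3; 1, 10]

-23 = -3·11 + 10
11 = 1·10 + 1
10 = 10·1 + 0  (stop)
So -23/11 = [-3; 1, 10].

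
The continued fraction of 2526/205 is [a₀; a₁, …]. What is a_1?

3

2526 = 12·205 + 66   →  a_0 = 12
205 = 3·66 + 7   →  a_1 = 3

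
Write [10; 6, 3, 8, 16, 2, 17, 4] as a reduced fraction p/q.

3784711/372576

Fold from the inside: start with 4/1.
  17 + 1/4 = 69/4
  2 + 4/69 = 142/69
  16 + 69/142 = 2341/142
  8 + 142/2341 = 18870/2341
  3 + 2341/18870 = 58951/18870
  6 + 18870/58951 = 372576/58951
  10 + 58951/372576 = 3784711/372576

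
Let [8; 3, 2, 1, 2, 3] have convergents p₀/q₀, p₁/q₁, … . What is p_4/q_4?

224/27

Using pₖ = aₖpₖ₋₁ + pₖ₋₂, qₖ = aₖqₖ₋₁ + qₖ₋₂ (with p₋₁=1, p₋₂=0, q₋₁=0, q₋₂=1):
  k=0: a=8, p=8, q=1
  k=1: a=3, p=25, q=3
  k=2: a=2, p=58, q=7
  k=3: a=1, p=83, q=10
  k=4: a=2, p=224, q=27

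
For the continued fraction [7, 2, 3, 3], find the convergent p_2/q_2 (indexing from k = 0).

52/7

Using pₖ = aₖpₖ₋₁ + pₖ₋₂, qₖ = aₖqₖ₋₁ + qₖ₋₂ (with p₋₁=1, p₋₂=0, q₋₁=0, q₋₂=1):
  k=0: a=7, p=7, q=1
  k=1: a=2, p=15, q=2
  k=2: a=3, p=52, q=7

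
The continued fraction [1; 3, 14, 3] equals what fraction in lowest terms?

Using pₖ = aₖpₖ₋₁ + pₖ₋₂ and qₖ = aₖqₖ₋₁ + qₖ₋₂:
  k=0: a=1, p=1, q=1
  k=1: a=3, p=4, q=3
  k=2: a=14, p=57, q=43
  k=3: a=3, p=175, q=132

175/132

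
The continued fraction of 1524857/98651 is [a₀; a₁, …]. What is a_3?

3

1524857 = 15·98651 + 45092   →  a_0 = 15
98651 = 2·45092 + 8467   →  a_1 = 2
45092 = 5·8467 + 2757   →  a_2 = 5
8467 = 3·2757 + 196   →  a_3 = 3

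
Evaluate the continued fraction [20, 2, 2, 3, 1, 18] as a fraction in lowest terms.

8429/413

Fold from the inside: start with 18/1.
  1 + 1/18 = 19/18
  3 + 18/19 = 75/19
  2 + 19/75 = 169/75
  2 + 75/169 = 413/169
  20 + 169/413 = 8429/413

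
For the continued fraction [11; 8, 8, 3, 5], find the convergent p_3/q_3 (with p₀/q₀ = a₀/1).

Using pₖ = aₖpₖ₋₁ + pₖ₋₂, qₖ = aₖqₖ₋₁ + qₖ₋₂ (with p₋₁=1, p₋₂=0, q₋₁=0, q₋₂=1):
  k=0: a=11, p=11, q=1
  k=1: a=8, p=89, q=8
  k=2: a=8, p=723, q=65
  k=3: a=3, p=2258, q=203

2258/203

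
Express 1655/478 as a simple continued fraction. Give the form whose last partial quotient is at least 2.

[3; 2, 6, 7, 5]

1655 = 3×478 + 221
478 = 2×221 + 36
221 = 6×36 + 5
36 = 7×5 + 1
5 = 5×1 + 0  (stop)
So 1655/478 = [3; 2, 6, 7, 5].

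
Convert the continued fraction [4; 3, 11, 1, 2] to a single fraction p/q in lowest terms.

467/108

Using pₖ = aₖpₖ₋₁ + pₖ₋₂ and qₖ = aₖqₖ₋₁ + qₖ₋₂:
  k=0: a=4, p=4, q=1
  k=1: a=3, p=13, q=3
  k=2: a=11, p=147, q=34
  k=3: a=1, p=160, q=37
  k=4: a=2, p=467, q=108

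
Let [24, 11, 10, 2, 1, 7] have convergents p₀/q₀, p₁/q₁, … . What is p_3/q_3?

5613/233

Using pₖ = aₖpₖ₋₁ + pₖ₋₂, qₖ = aₖqₖ₋₁ + qₖ₋₂ (with p₋₁=1, p₋₂=0, q₋₁=0, q₋₂=1):
  k=0: a=24, p=24, q=1
  k=1: a=11, p=265, q=11
  k=2: a=10, p=2674, q=111
  k=3: a=2, p=5613, q=233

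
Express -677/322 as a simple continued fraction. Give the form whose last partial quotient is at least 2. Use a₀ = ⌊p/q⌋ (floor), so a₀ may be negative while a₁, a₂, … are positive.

[-3; 1, 8, 1, 3, 8]

-677 = -3*322 + 289
322 = 1*289 + 33
289 = 8*33 + 25
33 = 1*25 + 8
25 = 3*8 + 1
8 = 8*1 + 0  (stop)
So -677/322 = [-3; 1, 8, 1, 3, 8].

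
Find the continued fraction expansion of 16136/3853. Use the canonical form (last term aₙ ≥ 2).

16136 = 4×3853 + 724
3853 = 5×724 + 233
724 = 3×233 + 25
233 = 9×25 + 8
25 = 3×8 + 1
8 = 8×1 + 0  (stop)
So 16136/3853 = [4; 5, 3, 9, 3, 8].

[4; 5, 3, 9, 3, 8]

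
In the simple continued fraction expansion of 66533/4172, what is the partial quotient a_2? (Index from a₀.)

66533 = 15·4172 + 3953   →  a_0 = 15
4172 = 1·3953 + 219   →  a_1 = 1
3953 = 18·219 + 11   →  a_2 = 18

18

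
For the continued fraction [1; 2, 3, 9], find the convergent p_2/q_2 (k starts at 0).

10/7

Using pₖ = aₖpₖ₋₁ + pₖ₋₂, qₖ = aₖqₖ₋₁ + qₖ₋₂ (with p₋₁=1, p₋₂=0, q₋₁=0, q₋₂=1):
  k=0: a=1, p=1, q=1
  k=1: a=2, p=3, q=2
  k=2: a=3, p=10, q=7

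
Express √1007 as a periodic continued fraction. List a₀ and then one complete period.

a₀ = ⌊√1007⌋ = 31.

[31; 1, 2, 1, 2, 1, 62]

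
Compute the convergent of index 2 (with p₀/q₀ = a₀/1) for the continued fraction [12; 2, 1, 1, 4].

Using pₖ = aₖpₖ₋₁ + pₖ₋₂, qₖ = aₖqₖ₋₁ + qₖ₋₂ (with p₋₁=1, p₋₂=0, q₋₁=0, q₋₂=1):
  k=0: a=12, p=12, q=1
  k=1: a=2, p=25, q=2
  k=2: a=1, p=37, q=3

37/3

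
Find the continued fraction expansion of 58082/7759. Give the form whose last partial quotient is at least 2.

[7; 2, 17, 18, 2, 2, 2]

58082 = 7*7759 + 3769
7759 = 2*3769 + 221
3769 = 17*221 + 12
221 = 18*12 + 5
12 = 2*5 + 2
5 = 2*2 + 1
2 = 2*1 + 0  (stop)
So 58082/7759 = [7; 2, 17, 18, 2, 2, 2].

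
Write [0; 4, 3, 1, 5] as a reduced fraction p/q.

Using pₖ = aₖpₖ₋₁ + pₖ₋₂ and qₖ = aₖqₖ₋₁ + qₖ₋₂:
  k=0: a=0, p=0, q=1
  k=1: a=4, p=1, q=4
  k=2: a=3, p=3, q=13
  k=3: a=1, p=4, q=17
  k=4: a=5, p=23, q=98

23/98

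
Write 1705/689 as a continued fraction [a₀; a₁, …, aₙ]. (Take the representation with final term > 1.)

1705 = 2*689 + 327
689 = 2*327 + 35
327 = 9*35 + 12
35 = 2*12 + 11
12 = 1*11 + 1
11 = 11*1 + 0  (stop)
So 1705/689 = [2; 2, 9, 2, 1, 11].

[2; 2, 9, 2, 1, 11]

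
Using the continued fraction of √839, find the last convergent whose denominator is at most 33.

840/29

√839 = [28; 1, 27, 1, 56, …] (period length 4).
Convergents:
  p_0/q_0 = 28/1
  p_1/q_1 = 29/1
  p_2/q_2 = 811/28
  p_3/q_3 = 840/29
  p_4/q_4 = 47851/1652
q_3 = 29 ≤ 33 < 1652 = q_4, so the answer is 840/29.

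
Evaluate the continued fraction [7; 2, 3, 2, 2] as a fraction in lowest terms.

Using pₖ = aₖpₖ₋₁ + pₖ₋₂ and qₖ = aₖqₖ₋₁ + qₖ₋₂:
  k=0: a=7, p=7, q=1
  k=1: a=2, p=15, q=2
  k=2: a=3, p=52, q=7
  k=3: a=2, p=119, q=16
  k=4: a=2, p=290, q=39

290/39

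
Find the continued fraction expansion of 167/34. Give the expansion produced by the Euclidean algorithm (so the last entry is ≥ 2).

167 = 4*34 + 31
34 = 1*31 + 3
31 = 10*3 + 1
3 = 3*1 + 0  (stop)
So 167/34 = [4; 1, 10, 3].

[4; 1, 10, 3]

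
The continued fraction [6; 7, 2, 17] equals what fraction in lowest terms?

Using pₖ = aₖpₖ₋₁ + pₖ₋₂ and qₖ = aₖqₖ₋₁ + qₖ₋₂:
  k=0: a=6, p=6, q=1
  k=1: a=7, p=43, q=7
  k=2: a=2, p=92, q=15
  k=3: a=17, p=1607, q=262

1607/262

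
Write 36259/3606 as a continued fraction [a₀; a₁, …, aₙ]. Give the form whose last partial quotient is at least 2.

[10; 18, 8, 3, 2, 3]

36259 = 10×3606 + 199
3606 = 18×199 + 24
199 = 8×24 + 7
24 = 3×7 + 3
7 = 2×3 + 1
3 = 3×1 + 0  (stop)
So 36259/3606 = [10; 18, 8, 3, 2, 3].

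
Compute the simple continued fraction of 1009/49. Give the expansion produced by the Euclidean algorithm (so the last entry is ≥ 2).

1009 = 20·49 + 29
49 = 1·29 + 20
29 = 1·20 + 9
20 = 2·9 + 2
9 = 4·2 + 1
2 = 2·1 + 0  (stop)
So 1009/49 = [20; 1, 1, 2, 4, 2].

[20; 1, 1, 2, 4, 2]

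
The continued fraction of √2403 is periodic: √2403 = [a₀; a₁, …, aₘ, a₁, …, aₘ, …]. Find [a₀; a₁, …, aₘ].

[49; 49, 98]

a₀ = ⌊√2403⌋ = 49.
With m₀=0, d₀=1 and mₖ₊₁ = dₖaₖ − mₖ, dₖ₊₁ = (n − mₖ₊₁²)/dₖ, aₖ₊₁ = ⌊(a₀+mₖ₊₁)/dₖ₊₁⌋:
  k=1: m=49, d=2, a=49
  k=2: m=49, d=1, a=98
d=1 and a=2a₀=98 at k=2, so the next step gives (m, d) = (49, 2) again — its k=1 value — and the period has length 2.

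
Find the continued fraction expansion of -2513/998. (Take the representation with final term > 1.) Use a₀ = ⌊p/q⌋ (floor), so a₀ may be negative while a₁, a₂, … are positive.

[-3; 2, 13, 2, 1, 3, 3]

-2513 = -3*998 + 481
998 = 2*481 + 36
481 = 13*36 + 13
36 = 2*13 + 10
13 = 1*10 + 3
10 = 3*3 + 1
3 = 3*1 + 0  (stop)
So -2513/998 = [-3; 2, 13, 2, 1, 3, 3].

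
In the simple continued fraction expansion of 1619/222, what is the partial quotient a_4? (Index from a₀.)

2

1619 = 7·222 + 65   →  a_0 = 7
222 = 3·65 + 27   →  a_1 = 3
65 = 2·27 + 11   →  a_2 = 2
27 = 2·11 + 5   →  a_3 = 2
11 = 2·5 + 1   →  a_4 = 2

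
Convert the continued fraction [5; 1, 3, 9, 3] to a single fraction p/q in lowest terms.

Using pₖ = aₖpₖ₋₁ + pₖ₋₂ and qₖ = aₖqₖ₋₁ + qₖ₋₂:
  k=0: a=5, p=5, q=1
  k=1: a=1, p=6, q=1
  k=2: a=3, p=23, q=4
  k=3: a=9, p=213, q=37
  k=4: a=3, p=662, q=115

662/115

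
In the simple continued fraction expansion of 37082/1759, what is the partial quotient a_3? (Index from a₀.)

3

37082 = 21·1759 + 143   →  a_0 = 21
1759 = 12·143 + 43   →  a_1 = 12
143 = 3·43 + 14   →  a_2 = 3
43 = 3·14 + 1   →  a_3 = 3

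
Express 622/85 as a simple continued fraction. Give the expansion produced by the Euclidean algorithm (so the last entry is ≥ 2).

[7; 3, 6, 1, 3]

622 = 7*85 + 27
85 = 3*27 + 4
27 = 6*4 + 3
4 = 1*3 + 1
3 = 3*1 + 0  (stop)
So 622/85 = [7; 3, 6, 1, 3].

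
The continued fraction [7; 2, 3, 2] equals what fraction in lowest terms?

119/16

Using pₖ = aₖpₖ₋₁ + pₖ₋₂ and qₖ = aₖqₖ₋₁ + qₖ₋₂:
  k=0: a=7, p=7, q=1
  k=1: a=2, p=15, q=2
  k=2: a=3, p=52, q=7
  k=3: a=2, p=119, q=16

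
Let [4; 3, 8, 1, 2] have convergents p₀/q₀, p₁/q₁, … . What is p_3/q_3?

121/28

Using pₖ = aₖpₖ₋₁ + pₖ₋₂, qₖ = aₖqₖ₋₁ + qₖ₋₂ (with p₋₁=1, p₋₂=0, q₋₁=0, q₋₂=1):
  k=0: a=4, p=4, q=1
  k=1: a=3, p=13, q=3
  k=2: a=8, p=108, q=25
  k=3: a=1, p=121, q=28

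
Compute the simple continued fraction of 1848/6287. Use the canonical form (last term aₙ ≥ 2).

1848 = 0·6287 + 1848
6287 = 3·1848 + 743
1848 = 2·743 + 362
743 = 2·362 + 19
362 = 19·19 + 1
19 = 19·1 + 0  (stop)
So 1848/6287 = [0; 3, 2, 2, 19, 19].

[0; 3, 2, 2, 19, 19]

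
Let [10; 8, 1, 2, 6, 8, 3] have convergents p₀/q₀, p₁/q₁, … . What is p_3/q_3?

Using pₖ = aₖpₖ₋₁ + pₖ₋₂, qₖ = aₖqₖ₋₁ + qₖ₋₂ (with p₋₁=1, p₋₂=0, q₋₁=0, q₋₂=1):
  k=0: a=10, p=10, q=1
  k=1: a=8, p=81, q=8
  k=2: a=1, p=91, q=9
  k=3: a=2, p=263, q=26

263/26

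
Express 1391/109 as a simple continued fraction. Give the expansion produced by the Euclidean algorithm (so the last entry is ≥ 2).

1391 = 12×109 + 83
109 = 1×83 + 26
83 = 3×26 + 5
26 = 5×5 + 1
5 = 5×1 + 0  (stop)
So 1391/109 = [12; 1, 3, 5, 5].

[12; 1, 3, 5, 5]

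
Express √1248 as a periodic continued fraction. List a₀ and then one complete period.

a₀ = ⌊√1248⌋ = 35.
With m₀=0, d₀=1 and mₖ₊₁ = dₖaₖ − mₖ, dₖ₊₁ = (n − mₖ₊₁²)/dₖ, aₖ₊₁ = ⌊(a₀+mₖ₊₁)/dₖ₊₁⌋:
  k=1: m=35, d=23, a=3
  k=2: m=34, d=4, a=17
  k=3: m=34, d=23, a=3
  k=4: m=35, d=1, a=70
d=1 and a=2a₀=70 at k=4, so the next step gives (m, d) = (35, 23) again — its k=1 value — and the period has length 4.

[35; 3, 17, 3, 70]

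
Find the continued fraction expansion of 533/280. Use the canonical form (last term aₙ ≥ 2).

533 = 1·280 + 253
280 = 1·253 + 27
253 = 9·27 + 10
27 = 2·10 + 7
10 = 1·7 + 3
7 = 2·3 + 1
3 = 3·1 + 0  (stop)
So 533/280 = [1; 1, 9, 2, 1, 2, 3].

[1; 1, 9, 2, 1, 2, 3]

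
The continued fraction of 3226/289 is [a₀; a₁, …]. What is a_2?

6

3226 = 11·289 + 47   →  a_0 = 11
289 = 6·47 + 7   →  a_1 = 6
47 = 6·7 + 5   →  a_2 = 6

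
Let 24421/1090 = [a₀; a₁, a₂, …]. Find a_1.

2

24421 = 22·1090 + 441   →  a_0 = 22
1090 = 2·441 + 208   →  a_1 = 2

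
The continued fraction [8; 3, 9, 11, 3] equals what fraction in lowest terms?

Fold from the inside: start with 3/1.
  11 + 1/3 = 34/3
  9 + 3/34 = 309/34
  3 + 34/309 = 961/309
  8 + 309/961 = 7997/961

7997/961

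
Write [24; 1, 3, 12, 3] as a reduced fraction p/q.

Using pₖ = aₖpₖ₋₁ + pₖ₋₂ and qₖ = aₖqₖ₋₁ + qₖ₋₂:
  k=0: a=24, p=24, q=1
  k=1: a=1, p=25, q=1
  k=2: a=3, p=99, q=4
  k=3: a=12, p=1213, q=49
  k=4: a=3, p=3738, q=151

3738/151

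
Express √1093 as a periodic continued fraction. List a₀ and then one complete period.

a₀ = ⌊√1093⌋ = 33.

[33; 16, 1, 1, 16, 66]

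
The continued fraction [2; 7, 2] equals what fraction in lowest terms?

Fold from the inside: start with 2/1.
  7 + 1/2 = 15/2
  2 + 2/15 = 32/15

32/15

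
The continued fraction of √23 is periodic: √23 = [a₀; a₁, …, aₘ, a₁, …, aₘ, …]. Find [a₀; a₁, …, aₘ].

a₀ = ⌊√23⌋ = 4.
With m₀=0, d₀=1 and mₖ₊₁ = dₖaₖ − mₖ, dₖ₊₁ = (n − mₖ₊₁²)/dₖ, aₖ₊₁ = ⌊(a₀+mₖ₊₁)/dₖ₊₁⌋:
  k=1: m=4, d=7, a=1
  k=2: m=3, d=2, a=3
  k=3: m=3, d=7, a=1
  k=4: m=4, d=1, a=8
d=1 and a=2a₀=8 at k=4, so the next step gives (m, d) = (4, 7) again — its k=1 value — and the period has length 4.

[4; 1, 3, 1, 8]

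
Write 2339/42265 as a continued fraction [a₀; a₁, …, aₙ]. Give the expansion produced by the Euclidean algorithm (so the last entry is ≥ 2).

2339 = 0·42265 + 2339
42265 = 18·2339 + 163
2339 = 14·163 + 57
163 = 2·57 + 49
57 = 1·49 + 8
49 = 6·8 + 1
8 = 8·1 + 0  (stop)
So 2339/42265 = [0; 18, 14, 2, 1, 6, 8].

[0; 18, 14, 2, 1, 6, 8]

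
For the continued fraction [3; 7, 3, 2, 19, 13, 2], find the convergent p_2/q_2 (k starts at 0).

Using pₖ = aₖpₖ₋₁ + pₖ₋₂, qₖ = aₖqₖ₋₁ + qₖ₋₂ (with p₋₁=1, p₋₂=0, q₋₁=0, q₋₂=1):
  k=0: a=3, p=3, q=1
  k=1: a=7, p=22, q=7
  k=2: a=3, p=69, q=22

69/22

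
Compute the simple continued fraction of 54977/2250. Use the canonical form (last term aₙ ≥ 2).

54977 = 24·2250 + 977
2250 = 2·977 + 296
977 = 3·296 + 89
296 = 3·89 + 29
89 = 3·29 + 2
29 = 14·2 + 1
2 = 2·1 + 0  (stop)
So 54977/2250 = [24; 2, 3, 3, 3, 14, 2].

[24; 2, 3, 3, 3, 14, 2]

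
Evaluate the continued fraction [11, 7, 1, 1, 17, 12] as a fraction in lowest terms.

Fold from the inside: start with 12/1.
  17 + 1/12 = 205/12
  1 + 12/205 = 217/205
  1 + 205/217 = 422/217
  7 + 217/422 = 3171/422
  11 + 422/3171 = 35303/3171

35303/3171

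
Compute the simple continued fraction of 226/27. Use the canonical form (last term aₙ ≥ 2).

[8; 2, 1, 2, 3]

226 = 8*27 + 10
27 = 2*10 + 7
10 = 1*7 + 3
7 = 2*3 + 1
3 = 3*1 + 0  (stop)
So 226/27 = [8; 2, 1, 2, 3].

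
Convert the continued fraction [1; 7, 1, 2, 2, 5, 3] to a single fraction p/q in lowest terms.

Fold from the inside: start with 3/1.
  5 + 1/3 = 16/3
  2 + 3/16 = 35/16
  2 + 16/35 = 86/35
  1 + 35/86 = 121/86
  7 + 86/121 = 933/121
  1 + 121/933 = 1054/933

1054/933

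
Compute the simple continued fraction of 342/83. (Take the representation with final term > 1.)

342 = 4·83 + 10
83 = 8·10 + 3
10 = 3·3 + 1
3 = 3·1 + 0  (stop)
So 342/83 = [4; 8, 3, 3].

[4; 8, 3, 3]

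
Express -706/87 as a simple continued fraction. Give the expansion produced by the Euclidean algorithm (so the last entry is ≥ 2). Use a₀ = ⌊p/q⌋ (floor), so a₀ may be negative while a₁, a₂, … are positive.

[-9; 1, 7, 1, 2, 3]

-706 = -9*87 + 77
87 = 1*77 + 10
77 = 7*10 + 7
10 = 1*7 + 3
7 = 2*3 + 1
3 = 3*1 + 0  (stop)
So -706/87 = [-9; 1, 7, 1, 2, 3].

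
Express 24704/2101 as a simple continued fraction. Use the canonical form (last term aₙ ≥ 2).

24704 = 11*2101 + 1593
2101 = 1*1593 + 508
1593 = 3*508 + 69
508 = 7*69 + 25
69 = 2*25 + 19
25 = 1*19 + 6
19 = 3*6 + 1
6 = 6*1 + 0  (stop)
So 24704/2101 = [11; 1, 3, 7, 2, 1, 3, 6].

[11; 1, 3, 7, 2, 1, 3, 6]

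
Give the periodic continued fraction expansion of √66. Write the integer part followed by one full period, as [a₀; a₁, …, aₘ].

[8; 8, 16]

a₀ = ⌊√66⌋ = 8.
With m₀=0, d₀=1 and mₖ₊₁ = dₖaₖ − mₖ, dₖ₊₁ = (n − mₖ₊₁²)/dₖ, aₖ₊₁ = ⌊(a₀+mₖ₊₁)/dₖ₊₁⌋:
  k=1: m=8, d=2, a=8
  k=2: m=8, d=1, a=16
d=1 and a=2a₀=16 at k=2, so the next step gives (m, d) = (8, 2) again — its k=1 value — and the period has length 2.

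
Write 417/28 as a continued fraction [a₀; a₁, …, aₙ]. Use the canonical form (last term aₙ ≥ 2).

[14; 1, 8, 3]

417 = 14×28 + 25
28 = 1×25 + 3
25 = 8×3 + 1
3 = 3×1 + 0  (stop)
So 417/28 = [14; 1, 8, 3].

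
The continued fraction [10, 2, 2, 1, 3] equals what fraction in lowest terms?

271/26

Fold from the inside: start with 3/1.
  1 + 1/3 = 4/3
  2 + 3/4 = 11/4
  2 + 4/11 = 26/11
  10 + 11/26 = 271/26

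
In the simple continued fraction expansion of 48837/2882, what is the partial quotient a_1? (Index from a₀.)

1

48837 = 16·2882 + 2725   →  a_0 = 16
2882 = 1·2725 + 157   →  a_1 = 1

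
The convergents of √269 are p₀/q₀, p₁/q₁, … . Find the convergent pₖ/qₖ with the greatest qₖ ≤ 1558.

13449/820

√269 = [16; 2, 2, 32, …] (period length 3).
Convergents:
  p_0/q_0 = 16/1
  p_1/q_1 = 33/2
  p_2/q_2 = 82/5
  p_3/q_3 = 2657/162
  p_4/q_4 = 5396/329
  p_5/q_5 = 13449/820
  p_6/q_6 = 435764/26569
q_5 = 820 ≤ 1558 < 26569 = q_6, so the answer is 13449/820.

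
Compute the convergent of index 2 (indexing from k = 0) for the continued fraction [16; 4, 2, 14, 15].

Using pₖ = aₖpₖ₋₁ + pₖ₋₂, qₖ = aₖqₖ₋₁ + qₖ₋₂ (with p₋₁=1, p₋₂=0, q₋₁=0, q₋₂=1):
  k=0: a=16, p=16, q=1
  k=1: a=4, p=65, q=4
  k=2: a=2, p=146, q=9

146/9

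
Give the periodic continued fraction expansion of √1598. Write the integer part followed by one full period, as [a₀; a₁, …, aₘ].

[39; 1, 38, 1, 78]

a₀ = ⌊√1598⌋ = 39.
With m₀=0, d₀=1 and mₖ₊₁ = dₖaₖ − mₖ, dₖ₊₁ = (n − mₖ₊₁²)/dₖ, aₖ₊₁ = ⌊(a₀+mₖ₊₁)/dₖ₊₁⌋:
  k=1: m=39, d=77, a=1
  k=2: m=38, d=2, a=38
  k=3: m=38, d=77, a=1
  k=4: m=39, d=1, a=78
d=1 and a=2a₀=78 at k=4, so the next step gives (m, d) = (39, 77) again — its k=1 value — and the period has length 4.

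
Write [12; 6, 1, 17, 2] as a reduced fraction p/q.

3121/257

Using pₖ = aₖpₖ₋₁ + pₖ₋₂ and qₖ = aₖqₖ₋₁ + qₖ₋₂:
  k=0: a=12, p=12, q=1
  k=1: a=6, p=73, q=6
  k=2: a=1, p=85, q=7
  k=3: a=17, p=1518, q=125
  k=4: a=2, p=3121, q=257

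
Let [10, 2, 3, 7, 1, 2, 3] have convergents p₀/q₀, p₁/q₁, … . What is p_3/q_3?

532/51

Using pₖ = aₖpₖ₋₁ + pₖ₋₂, qₖ = aₖqₖ₋₁ + qₖ₋₂ (with p₋₁=1, p₋₂=0, q₋₁=0, q₋₂=1):
  k=0: a=10, p=10, q=1
  k=1: a=2, p=21, q=2
  k=2: a=3, p=73, q=7
  k=3: a=7, p=532, q=51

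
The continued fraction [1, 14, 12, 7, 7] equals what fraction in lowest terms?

Using pₖ = aₖpₖ₋₁ + pₖ₋₂ and qₖ = aₖqₖ₋₁ + qₖ₋₂:
  k=0: a=1, p=1, q=1
  k=1: a=14, p=15, q=14
  k=2: a=12, p=181, q=169
  k=3: a=7, p=1282, q=1197
  k=4: a=7, p=9155, q=8548

9155/8548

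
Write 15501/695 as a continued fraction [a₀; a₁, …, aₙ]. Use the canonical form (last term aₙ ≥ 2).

15501 = 22·695 + 211
695 = 3·211 + 62
211 = 3·62 + 25
62 = 2·25 + 12
25 = 2·12 + 1
12 = 12·1 + 0  (stop)
So 15501/695 = [22; 3, 3, 2, 2, 12].

[22; 3, 3, 2, 2, 12]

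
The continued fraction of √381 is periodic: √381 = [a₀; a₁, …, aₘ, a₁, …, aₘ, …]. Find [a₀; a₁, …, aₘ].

a₀ = ⌊√381⌋ = 19.
With m₀=0, d₀=1 and mₖ₊₁ = dₖaₖ − mₖ, dₖ₊₁ = (n − mₖ₊₁²)/dₖ, aₖ₊₁ = ⌊(a₀+mₖ₊₁)/dₖ₊₁⌋:
  k=1: m=19, d=20, a=1
  k=2: m=1, d=19, a=1
  k=3: m=18, d=3, a=12
  k=4: m=18, d=19, a=1
  k=5: m=1, d=20, a=1
  k=6: m=19, d=1, a=38
d=1 and a=2a₀=38 at k=6, so the next step gives (m, d) = (19, 20) again — its k=1 value — and the period has length 6.

[19; 1, 1, 12, 1, 1, 38]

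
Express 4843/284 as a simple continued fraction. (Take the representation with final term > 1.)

4843 = 17*284 + 15
284 = 18*15 + 14
15 = 1*14 + 1
14 = 14*1 + 0  (stop)
So 4843/284 = [17; 18, 1, 14].

[17; 18, 1, 14]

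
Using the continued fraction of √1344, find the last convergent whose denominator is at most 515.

6049/165

√1344 = [36; 1, 1, 1, 17, 1, 1, 1, 72, …] (period length 8).
Convergents:
  p_0/q_0 = 36/1
  p_1/q_1 = 37/1
  p_2/q_2 = 73/2
  p_3/q_3 = 110/3
  p_4/q_4 = 1943/53
  p_5/q_5 = 2053/56
  p_6/q_6 = 3996/109
  p_7/q_7 = 6049/165
  p_8/q_8 = 439524/11989
q_7 = 165 ≤ 515 < 11989 = q_8, so the answer is 6049/165.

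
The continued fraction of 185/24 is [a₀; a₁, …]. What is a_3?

2

185 = 7·24 + 17   →  a_0 = 7
24 = 1·17 + 7   →  a_1 = 1
17 = 2·7 + 3   →  a_2 = 2
7 = 2·3 + 1   →  a_3 = 2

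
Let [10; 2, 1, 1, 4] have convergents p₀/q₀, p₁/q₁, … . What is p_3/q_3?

52/5

Using pₖ = aₖpₖ₋₁ + pₖ₋₂, qₖ = aₖqₖ₋₁ + qₖ₋₂ (with p₋₁=1, p₋₂=0, q₋₁=0, q₋₂=1):
  k=0: a=10, p=10, q=1
  k=1: a=2, p=21, q=2
  k=2: a=1, p=31, q=3
  k=3: a=1, p=52, q=5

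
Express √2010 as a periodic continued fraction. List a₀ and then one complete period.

[44; 1, 4, 1, 88]

a₀ = ⌊√2010⌋ = 44.
With m₀=0, d₀=1 and mₖ₊₁ = dₖaₖ − mₖ, dₖ₊₁ = (n − mₖ₊₁²)/dₖ, aₖ₊₁ = ⌊(a₀+mₖ₊₁)/dₖ₊₁⌋:
  k=1: m=44, d=74, a=1
  k=2: m=30, d=15, a=4
  k=3: m=30, d=74, a=1
  k=4: m=44, d=1, a=88
d=1 and a=2a₀=88 at k=4, so the next step gives (m, d) = (44, 74) again — its k=1 value — and the period has length 4.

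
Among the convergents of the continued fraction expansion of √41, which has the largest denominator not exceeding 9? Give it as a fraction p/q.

√41 = [6; 2, 2, 12, …] (period length 3).
Convergents:
  p_0/q_0 = 6/1
  p_1/q_1 = 13/2
  p_2/q_2 = 32/5
  p_3/q_3 = 397/62
q_2 = 5 ≤ 9 < 62 = q_3, so the answer is 32/5.

32/5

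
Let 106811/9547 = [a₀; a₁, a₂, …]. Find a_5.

3

106811 = 11·9547 + 1794   →  a_0 = 11
9547 = 5·1794 + 577   →  a_1 = 5
1794 = 3·577 + 63   →  a_2 = 3
577 = 9·63 + 10   →  a_3 = 9
63 = 6·10 + 3   →  a_4 = 6
10 = 3·3 + 1   →  a_5 = 3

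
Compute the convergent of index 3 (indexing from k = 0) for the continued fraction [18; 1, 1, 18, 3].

685/37

Using pₖ = aₖpₖ₋₁ + pₖ₋₂, qₖ = aₖqₖ₋₁ + qₖ₋₂ (with p₋₁=1, p₋₂=0, q₋₁=0, q₋₂=1):
  k=0: a=18, p=18, q=1
  k=1: a=1, p=19, q=1
  k=2: a=1, p=37, q=2
  k=3: a=18, p=685, q=37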